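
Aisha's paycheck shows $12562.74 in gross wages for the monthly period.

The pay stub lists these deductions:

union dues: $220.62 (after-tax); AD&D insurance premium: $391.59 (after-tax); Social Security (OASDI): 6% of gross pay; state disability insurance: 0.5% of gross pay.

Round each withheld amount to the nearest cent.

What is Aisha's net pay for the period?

$11133.96

State disability insurance: $12562.74 × 0.005 = $62.81
Social Security (OASDI): $12562.74 × 0.06 = $753.76
AD&D insurance premium: $391.59
Union dues: $220.62
Total deductions = $62.81 + $753.76 + $391.59 + $220.62 = $1428.78
Net pay = $12562.74 − $1428.78 = $11133.96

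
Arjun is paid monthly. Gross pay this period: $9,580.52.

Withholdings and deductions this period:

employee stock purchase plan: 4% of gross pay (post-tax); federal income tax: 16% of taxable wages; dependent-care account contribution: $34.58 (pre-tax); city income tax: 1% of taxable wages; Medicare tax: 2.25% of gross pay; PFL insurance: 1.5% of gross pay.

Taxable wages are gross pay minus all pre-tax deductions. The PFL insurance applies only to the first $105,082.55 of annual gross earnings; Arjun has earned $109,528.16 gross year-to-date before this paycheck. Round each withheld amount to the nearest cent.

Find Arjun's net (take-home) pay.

Dependent-care account contribution: $34.58
Taxable wages = $9,580.52 − $34.58 = $9,545.94
City income tax: $9,545.94 × 0.01 = $95.46
Federal income tax: $9,545.94 × 0.16 = $1,527.35
PFL insurance: annual cap $105,082.55 already reached (YTD $109,528.16), so $0.00
Medicare tax: $9,580.52 × 0.0225 = $215.56
Employee stock purchase plan: $9,580.52 × 0.04 = $383.22
Total deductions = $34.58 + $95.46 + $1,527.35 + $0.00 + $215.56 + $383.22 = $2,256.17
Net pay = $9,580.52 − $2,256.17 = $7,324.35

$7,324.35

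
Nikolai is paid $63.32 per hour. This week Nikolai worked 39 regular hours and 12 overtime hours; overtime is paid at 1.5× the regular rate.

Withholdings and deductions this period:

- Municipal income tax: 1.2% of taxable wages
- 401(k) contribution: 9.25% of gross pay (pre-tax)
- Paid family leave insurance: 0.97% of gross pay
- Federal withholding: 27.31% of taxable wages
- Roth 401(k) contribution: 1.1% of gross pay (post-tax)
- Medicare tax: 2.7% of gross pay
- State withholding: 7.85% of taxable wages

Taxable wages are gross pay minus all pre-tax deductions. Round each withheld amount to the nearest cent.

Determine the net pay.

$1,912.30

Regular pay: 39 × $63.32 = $2,469.48
Overtime pay: 12 × $63.32 × 1.5 = $1,139.76
Gross pay = $2,469.48 + $1,139.76 = $3,609.24
401(k) contribution: $3,609.24 × 0.0925 = $333.85
Taxable wages = $3,609.24 − $333.85 = $3,275.39
Federal withholding: $3,275.39 × 0.2731 = $894.51
State withholding: $3,275.39 × 0.0785 = $257.12
Municipal income tax: $3,275.39 × 0.012 = $39.30
Medicare tax: $3,609.24 × 0.027 = $97.45
Paid family leave insurance: $3,609.24 × 0.0097 = $35.01
Roth 401(k) contribution: $3,609.24 × 0.011 = $39.70
Total deductions = $333.85 + $894.51 + $257.12 + $39.30 + $97.45 + $35.01 + $39.70 = $1,696.94
Net pay = $3,609.24 − $1,696.94 = $1,912.30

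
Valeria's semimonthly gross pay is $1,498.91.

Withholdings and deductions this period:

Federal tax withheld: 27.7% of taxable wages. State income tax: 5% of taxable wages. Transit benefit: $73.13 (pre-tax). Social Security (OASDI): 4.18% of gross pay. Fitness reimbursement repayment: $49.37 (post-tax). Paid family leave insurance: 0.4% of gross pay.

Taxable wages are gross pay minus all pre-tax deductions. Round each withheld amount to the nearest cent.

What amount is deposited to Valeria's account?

$841.53

Transit benefit: $73.13
Taxable wages = $1,498.91 − $73.13 = $1,425.78
Federal tax withheld: $1,425.78 × 0.277 = $394.94
State income tax: $1,425.78 × 0.05 = $71.29
Paid family leave insurance: $1,498.91 × 0.004 = $6.00
Social Security (OASDI): $1,498.91 × 0.0418 = $62.65
Fitness reimbursement repayment: $49.37
Total deductions = $73.13 + $394.94 + $71.29 + $6.00 + $62.65 + $49.37 = $657.38
Net pay = $1,498.91 − $657.38 = $841.53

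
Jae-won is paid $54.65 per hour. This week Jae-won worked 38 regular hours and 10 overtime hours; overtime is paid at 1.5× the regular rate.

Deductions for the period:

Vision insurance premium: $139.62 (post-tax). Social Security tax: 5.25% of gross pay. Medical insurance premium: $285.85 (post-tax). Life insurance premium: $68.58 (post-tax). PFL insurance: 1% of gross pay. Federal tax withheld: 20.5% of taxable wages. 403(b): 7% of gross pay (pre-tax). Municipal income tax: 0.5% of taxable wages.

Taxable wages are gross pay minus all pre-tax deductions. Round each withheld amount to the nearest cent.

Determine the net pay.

Regular pay: 38 × $54.65 = $2,076.70
Overtime pay: 10 × $54.65 × 1.5 = $819.75
Gross pay = $2,076.70 + $819.75 = $2,896.45
403(b): $2,896.45 × 0.07 = $202.75
Taxable wages = $2,896.45 − $202.75 = $2,693.70
Federal tax withheld: $2,693.70 × 0.205 = $552.21
Municipal income tax: $2,693.70 × 0.005 = $13.47
PFL insurance: $2,896.45 × 0.01 = $28.96
Social Security tax: $2,896.45 × 0.0525 = $152.06
Medical insurance premium: $285.85
Life insurance premium: $68.58
Vision insurance premium: $139.62
Total deductions = $202.75 + $552.21 + $13.47 + $28.96 + $152.06 + $285.85 + $68.58 + $139.62 = $1,443.50
Net pay = $2,896.45 − $1,443.50 = $1,452.95

$1,452.95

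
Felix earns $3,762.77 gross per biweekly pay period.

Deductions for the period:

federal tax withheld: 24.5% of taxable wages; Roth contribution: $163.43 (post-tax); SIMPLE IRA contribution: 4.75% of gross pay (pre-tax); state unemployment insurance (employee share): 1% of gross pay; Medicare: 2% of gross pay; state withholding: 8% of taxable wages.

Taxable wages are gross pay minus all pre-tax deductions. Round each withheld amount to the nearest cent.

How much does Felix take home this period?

$2,142.91

SIMPLE IRA contribution: $3,762.77 × 0.0475 = $178.73
Taxable wages = $3,762.77 − $178.73 = $3,584.04
State withholding: $3,584.04 × 0.08 = $286.72
Federal tax withheld: $3,584.04 × 0.245 = $878.09
State unemployment insurance (employee share): $3,762.77 × 0.01 = $37.63
Medicare: $3,762.77 × 0.02 = $75.26
Roth contribution: $163.43
Total deductions = $178.73 + $286.72 + $878.09 + $37.63 + $75.26 + $163.43 = $1,619.86
Net pay = $3,762.77 − $1,619.86 = $2,142.91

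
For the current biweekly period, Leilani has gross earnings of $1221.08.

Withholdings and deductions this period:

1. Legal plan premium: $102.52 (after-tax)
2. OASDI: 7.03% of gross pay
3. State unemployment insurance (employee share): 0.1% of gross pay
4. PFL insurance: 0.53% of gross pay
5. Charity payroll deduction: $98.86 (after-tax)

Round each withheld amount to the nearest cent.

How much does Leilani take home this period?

$926.17

PFL insurance: $1221.08 × 0.0053 = $6.47
OASDI: $1221.08 × 0.0703 = $85.84
State unemployment insurance (employee share): $1221.08 × 0.001 = $1.22
Legal plan premium: $102.52
Charity payroll deduction: $98.86
Total deductions = $6.47 + $85.84 + $1.22 + $102.52 + $98.86 = $294.91
Net pay = $1221.08 − $294.91 = $926.17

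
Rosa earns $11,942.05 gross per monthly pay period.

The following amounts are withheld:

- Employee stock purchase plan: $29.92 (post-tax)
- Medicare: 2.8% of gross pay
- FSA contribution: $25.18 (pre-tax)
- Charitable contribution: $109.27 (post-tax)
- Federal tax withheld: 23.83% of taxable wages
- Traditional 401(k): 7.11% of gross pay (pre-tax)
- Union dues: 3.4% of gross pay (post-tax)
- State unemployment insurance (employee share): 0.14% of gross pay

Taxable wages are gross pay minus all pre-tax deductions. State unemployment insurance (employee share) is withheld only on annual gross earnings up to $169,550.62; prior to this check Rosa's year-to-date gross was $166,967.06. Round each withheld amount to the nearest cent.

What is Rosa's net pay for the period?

Traditional 401(k): $11,942.05 × 0.0711 = $849.08
FSA contribution: $25.18
Pre-tax total = $849.08 + $25.18 = $874.26
Taxable wages = $11,942.05 − $874.26 = $11,067.79
Federal tax withheld: $11,067.79 × 0.2383 = $2,637.45
Medicare: $11,942.05 × 0.028 = $334.38
State unemployment insurance (employee share): only $169,550.62 − $166,967.06 = $2,583.56 of this check is subject → $2,583.56 × 0.0014 = $3.62
Charitable contribution: $109.27
Employee stock purchase plan: $29.92
Union dues: $11,942.05 × 0.034 = $406.03
Total deductions = $849.08 + $25.18 + $2,637.45 + $334.38 + $3.62 + $109.27 + $29.92 + $406.03 = $4,394.93
Net pay = $11,942.05 − $4,394.93 = $7,547.12

$7,547.12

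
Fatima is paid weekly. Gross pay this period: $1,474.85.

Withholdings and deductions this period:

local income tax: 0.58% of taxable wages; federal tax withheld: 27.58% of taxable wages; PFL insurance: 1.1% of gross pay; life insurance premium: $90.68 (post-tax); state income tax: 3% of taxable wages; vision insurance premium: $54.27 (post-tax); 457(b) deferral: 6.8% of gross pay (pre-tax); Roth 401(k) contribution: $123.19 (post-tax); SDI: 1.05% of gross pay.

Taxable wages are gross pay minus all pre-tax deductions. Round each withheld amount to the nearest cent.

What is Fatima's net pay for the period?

457(b) deferral: $1,474.85 × 0.068 = $100.29
Taxable wages = $1,474.85 − $100.29 = $1,374.56
State income tax: $1,374.56 × 0.03 = $41.24
Federal tax withheld: $1,374.56 × 0.2758 = $379.10
Local income tax: $1,374.56 × 0.0058 = $7.97
PFL insurance: $1,474.85 × 0.011 = $16.22
SDI: $1,474.85 × 0.0105 = $15.49
Vision insurance premium: $54.27
Life insurance premium: $90.68
Roth 401(k) contribution: $123.19
Total deductions = $100.29 + $41.24 + $379.10 + $7.97 + $16.22 + $15.49 + $54.27 + $90.68 + $123.19 = $828.45
Net pay = $1,474.85 − $828.45 = $646.40

$646.40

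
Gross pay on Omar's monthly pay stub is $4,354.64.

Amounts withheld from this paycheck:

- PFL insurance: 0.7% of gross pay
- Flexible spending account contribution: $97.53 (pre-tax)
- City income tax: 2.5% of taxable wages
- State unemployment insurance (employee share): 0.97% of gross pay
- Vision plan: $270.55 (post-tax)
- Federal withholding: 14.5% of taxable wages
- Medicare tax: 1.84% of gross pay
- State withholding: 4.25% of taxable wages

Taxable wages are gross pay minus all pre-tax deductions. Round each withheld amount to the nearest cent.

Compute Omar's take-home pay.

$2,929.07

Flexible spending account contribution: $97.53
Taxable wages = $4,354.64 − $97.53 = $4,257.11
Federal withholding: $4,257.11 × 0.145 = $617.28
City income tax: $4,257.11 × 0.025 = $106.43
State withholding: $4,257.11 × 0.0425 = $180.93
State unemployment insurance (employee share): $4,354.64 × 0.0097 = $42.24
PFL insurance: $4,354.64 × 0.007 = $30.48
Medicare tax: $4,354.64 × 0.0184 = $80.13
Vision plan: $270.55
Total deductions = $97.53 + $617.28 + $106.43 + $180.93 + $42.24 + $30.48 + $80.13 + $270.55 = $1,425.57
Net pay = $4,354.64 − $1,425.57 = $2,929.07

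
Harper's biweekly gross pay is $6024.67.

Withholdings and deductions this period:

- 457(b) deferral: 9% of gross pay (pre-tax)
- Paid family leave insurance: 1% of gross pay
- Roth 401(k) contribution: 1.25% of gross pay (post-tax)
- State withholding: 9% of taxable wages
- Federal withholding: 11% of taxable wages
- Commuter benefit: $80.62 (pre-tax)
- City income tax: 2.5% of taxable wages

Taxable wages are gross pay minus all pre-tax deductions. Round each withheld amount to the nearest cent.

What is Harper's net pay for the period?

$4050.86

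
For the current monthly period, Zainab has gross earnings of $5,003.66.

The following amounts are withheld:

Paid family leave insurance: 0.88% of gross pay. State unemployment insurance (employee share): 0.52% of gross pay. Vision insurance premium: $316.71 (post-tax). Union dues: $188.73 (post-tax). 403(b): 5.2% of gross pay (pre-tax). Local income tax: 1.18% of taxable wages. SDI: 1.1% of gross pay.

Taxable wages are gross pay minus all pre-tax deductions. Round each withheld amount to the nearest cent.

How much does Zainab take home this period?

403(b): $5,003.66 × 0.052 = $260.19
Taxable wages = $5,003.66 − $260.19 = $4,743.47
Local income tax: $4,743.47 × 0.0118 = $55.97
SDI: $5,003.66 × 0.011 = $55.04
State unemployment insurance (employee share): $5,003.66 × 0.0052 = $26.02
Paid family leave insurance: $5,003.66 × 0.0088 = $44.03
Union dues: $188.73
Vision insurance premium: $316.71
Total deductions = $260.19 + $55.97 + $55.04 + $26.02 + $44.03 + $188.73 + $316.71 = $946.69
Net pay = $5,003.66 − $946.69 = $4,056.97

$4,056.97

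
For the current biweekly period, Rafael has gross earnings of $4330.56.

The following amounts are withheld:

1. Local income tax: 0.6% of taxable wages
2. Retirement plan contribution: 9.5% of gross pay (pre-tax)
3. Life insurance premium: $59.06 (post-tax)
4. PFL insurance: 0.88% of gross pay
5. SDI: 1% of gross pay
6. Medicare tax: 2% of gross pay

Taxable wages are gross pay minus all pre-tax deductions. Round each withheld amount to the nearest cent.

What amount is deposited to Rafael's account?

$3668.56

Retirement plan contribution: $4330.56 × 0.095 = $411.40
Taxable wages = $4330.56 − $411.40 = $3919.16
Local income tax: $3919.16 × 0.006 = $23.51
Medicare tax: $4330.56 × 0.02 = $86.61
SDI: $4330.56 × 0.01 = $43.31
PFL insurance: $4330.56 × 0.0088 = $38.11
Life insurance premium: $59.06
Total deductions = $411.40 + $23.51 + $86.61 + $43.31 + $38.11 + $59.06 = $662.00
Net pay = $4330.56 − $662.00 = $3668.56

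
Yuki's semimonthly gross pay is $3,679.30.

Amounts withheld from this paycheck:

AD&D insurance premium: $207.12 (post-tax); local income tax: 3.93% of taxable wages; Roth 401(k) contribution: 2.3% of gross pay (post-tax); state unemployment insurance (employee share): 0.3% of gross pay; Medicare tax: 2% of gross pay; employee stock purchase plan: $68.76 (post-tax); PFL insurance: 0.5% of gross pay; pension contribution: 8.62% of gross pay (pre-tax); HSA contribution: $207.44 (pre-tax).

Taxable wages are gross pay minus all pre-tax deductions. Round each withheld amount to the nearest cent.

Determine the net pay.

Pension contribution: $3,679.30 × 0.0862 = $317.16
HSA contribution: $207.44
Pre-tax total = $317.16 + $207.44 = $524.60
Taxable wages = $3,679.30 − $524.60 = $3,154.70
Local income tax: $3,154.70 × 0.0393 = $123.98
State unemployment insurance (employee share): $3,679.30 × 0.003 = $11.04
Medicare tax: $3,679.30 × 0.02 = $73.59
PFL insurance: $3,679.30 × 0.005 = $18.40
AD&D insurance premium: $207.12
Roth 401(k) contribution: $3,679.30 × 0.023 = $84.62
Employee stock purchase plan: $68.76
Total deductions = $317.16 + $207.44 + $123.98 + $11.04 + $73.59 + $18.40 + $207.12 + $84.62 + $68.76 = $1,112.11
Net pay = $3,679.30 − $1,112.11 = $2,567.19

$2,567.19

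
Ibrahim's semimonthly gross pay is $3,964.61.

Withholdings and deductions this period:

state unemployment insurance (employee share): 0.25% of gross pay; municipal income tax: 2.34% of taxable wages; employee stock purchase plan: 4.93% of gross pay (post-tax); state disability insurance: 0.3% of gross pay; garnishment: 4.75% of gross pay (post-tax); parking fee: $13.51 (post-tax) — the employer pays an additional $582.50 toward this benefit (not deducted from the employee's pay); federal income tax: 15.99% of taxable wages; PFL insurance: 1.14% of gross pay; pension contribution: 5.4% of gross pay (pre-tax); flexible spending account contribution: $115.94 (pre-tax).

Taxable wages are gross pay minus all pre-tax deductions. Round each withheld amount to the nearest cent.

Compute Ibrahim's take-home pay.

Flexible spending account contribution: $115.94
Pension contribution: $3,964.61 × 0.054 = $214.09
Pre-tax total = $115.94 + $214.09 = $330.03
Taxable wages = $3,964.61 − $330.03 = $3,634.58
Municipal income tax: $3,634.58 × 0.0234 = $85.05
Federal income tax: $3,634.58 × 0.1599 = $581.17
PFL insurance: $3,964.61 × 0.0114 = $45.20
State unemployment insurance (employee share): $3,964.61 × 0.0025 = $9.91
State disability insurance: $3,964.61 × 0.003 = $11.89
Parking fee: $13.51
Employee stock purchase plan: $3,964.61 × 0.0493 = $195.46
Garnishment: $3,964.61 × 0.0475 = $188.32
(Employer's $582.50 toward parking fee is not withheld from the employee.)
Total deductions = $115.94 + $214.09 + $85.05 + $581.17 + $45.20 + $9.91 + $11.89 + $13.51 + $195.46 + $188.32 = $1,460.54
Net pay = $3,964.61 − $1,460.54 = $2,504.07

$2,504.07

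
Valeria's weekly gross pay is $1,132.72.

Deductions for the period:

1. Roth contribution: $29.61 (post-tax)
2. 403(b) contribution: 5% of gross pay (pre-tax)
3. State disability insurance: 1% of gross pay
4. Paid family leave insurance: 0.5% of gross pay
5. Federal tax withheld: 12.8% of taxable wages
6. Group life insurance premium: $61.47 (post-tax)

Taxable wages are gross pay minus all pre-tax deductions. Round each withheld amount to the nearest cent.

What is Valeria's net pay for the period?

$830.27

403(b) contribution: $1,132.72 × 0.05 = $56.64
Taxable wages = $1,132.72 − $56.64 = $1,076.08
Federal tax withheld: $1,076.08 × 0.128 = $137.74
State disability insurance: $1,132.72 × 0.01 = $11.33
Paid family leave insurance: $1,132.72 × 0.005 = $5.66
Roth contribution: $29.61
Group life insurance premium: $61.47
Total deductions = $56.64 + $137.74 + $11.33 + $5.66 + $29.61 + $61.47 = $302.45
Net pay = $1,132.72 − $302.45 = $830.27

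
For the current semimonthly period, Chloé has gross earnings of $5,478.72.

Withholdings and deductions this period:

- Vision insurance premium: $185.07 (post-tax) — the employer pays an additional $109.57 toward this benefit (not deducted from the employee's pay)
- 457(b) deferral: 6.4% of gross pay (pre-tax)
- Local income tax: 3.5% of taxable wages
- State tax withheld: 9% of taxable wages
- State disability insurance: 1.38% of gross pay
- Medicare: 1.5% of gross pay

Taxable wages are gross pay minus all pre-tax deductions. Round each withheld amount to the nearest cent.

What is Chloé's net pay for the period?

$4,144.21

457(b) deferral: $5,478.72 × 0.064 = $350.64
Taxable wages = $5,478.72 − $350.64 = $5,128.08
State tax withheld: $5,128.08 × 0.09 = $461.53
Local income tax: $5,128.08 × 0.035 = $179.48
State disability insurance: $5,478.72 × 0.0138 = $75.61
Medicare: $5,478.72 × 0.015 = $82.18
Vision insurance premium: $185.07
(Employer's $109.57 toward vision insurance premium is not withheld from the employee.)
Total deductions = $350.64 + $461.53 + $179.48 + $75.61 + $82.18 + $185.07 = $1,334.51
Net pay = $5,478.72 − $1,334.51 = $4,144.21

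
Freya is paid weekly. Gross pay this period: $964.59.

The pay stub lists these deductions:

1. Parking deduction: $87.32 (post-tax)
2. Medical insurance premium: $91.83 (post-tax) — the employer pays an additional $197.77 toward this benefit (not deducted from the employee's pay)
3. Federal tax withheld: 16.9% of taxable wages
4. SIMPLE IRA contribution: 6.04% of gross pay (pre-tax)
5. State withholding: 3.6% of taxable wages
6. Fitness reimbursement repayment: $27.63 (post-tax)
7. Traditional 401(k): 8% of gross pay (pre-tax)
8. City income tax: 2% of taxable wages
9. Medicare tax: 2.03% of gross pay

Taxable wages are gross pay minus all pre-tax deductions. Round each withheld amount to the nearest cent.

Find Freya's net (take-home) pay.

Traditional 401(k): $964.59 × 0.08 = $77.17
SIMPLE IRA contribution: $964.59 × 0.0604 = $58.26
Pre-tax total = $77.17 + $58.26 = $135.43
Taxable wages = $964.59 − $135.43 = $829.16
City income tax: $829.16 × 0.02 = $16.58
Federal tax withheld: $829.16 × 0.169 = $140.13
State withholding: $829.16 × 0.036 = $29.85
Medicare tax: $964.59 × 0.0203 = $19.58
Parking deduction: $87.32
Medical insurance premium: $91.83
Fitness reimbursement repayment: $27.63
(Employer's $197.77 toward medical insurance premium is not withheld from the employee.)
Total deductions = $77.17 + $58.26 + $16.58 + $140.13 + $29.85 + $19.58 + $87.32 + $91.83 + $27.63 = $548.35
Net pay = $964.59 − $548.35 = $416.24

$416.24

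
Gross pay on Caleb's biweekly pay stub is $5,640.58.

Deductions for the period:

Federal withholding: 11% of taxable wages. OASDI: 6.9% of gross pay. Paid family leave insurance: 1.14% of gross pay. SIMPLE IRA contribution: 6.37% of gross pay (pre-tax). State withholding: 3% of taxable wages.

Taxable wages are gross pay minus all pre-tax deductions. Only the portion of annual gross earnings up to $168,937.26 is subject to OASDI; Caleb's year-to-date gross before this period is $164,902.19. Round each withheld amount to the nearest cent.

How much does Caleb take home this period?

SIMPLE IRA contribution: $5,640.58 × 0.0637 = $359.30
Taxable wages = $5,640.58 − $359.30 = $5,281.28
Federal withholding: $5,281.28 × 0.11 = $580.94
State withholding: $5,281.28 × 0.03 = $158.44
OASDI: only $168,937.26 − $164,902.19 = $4,035.07 of this check is subject → $4,035.07 × 0.069 = $278.42
Paid family leave insurance: $5,640.58 × 0.0114 = $64.30
Total deductions = $359.30 + $580.94 + $158.44 + $278.42 + $64.30 = $1,441.40
Net pay = $5,640.58 − $1,441.40 = $4,199.18

$4,199.18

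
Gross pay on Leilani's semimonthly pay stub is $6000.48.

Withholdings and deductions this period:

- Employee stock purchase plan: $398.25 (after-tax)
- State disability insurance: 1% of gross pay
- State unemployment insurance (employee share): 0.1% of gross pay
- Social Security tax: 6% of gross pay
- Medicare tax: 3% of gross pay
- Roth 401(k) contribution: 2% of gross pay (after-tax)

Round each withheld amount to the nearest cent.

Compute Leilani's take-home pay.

$4876.18

State disability insurance: $6000.48 × 0.01 = $60.00
Social Security tax: $6000.48 × 0.06 = $360.03
State unemployment insurance (employee share): $6000.48 × 0.001 = $6.00
Medicare tax: $6000.48 × 0.03 = $180.01
Employee stock purchase plan: $398.25
Roth 401(k) contribution: $6000.48 × 0.02 = $120.01
Total deductions = $60.00 + $360.03 + $6.00 + $180.01 + $398.25 + $120.01 = $1124.30
Net pay = $6000.48 − $1124.30 = $4876.18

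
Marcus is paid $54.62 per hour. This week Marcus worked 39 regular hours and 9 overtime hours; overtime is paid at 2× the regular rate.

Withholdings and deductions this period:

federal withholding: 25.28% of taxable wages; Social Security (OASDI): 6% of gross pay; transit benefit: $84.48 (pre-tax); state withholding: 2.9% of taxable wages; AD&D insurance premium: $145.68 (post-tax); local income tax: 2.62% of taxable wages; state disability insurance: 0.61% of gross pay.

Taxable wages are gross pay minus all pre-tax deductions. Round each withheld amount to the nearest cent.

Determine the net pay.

Regular pay: 39 × $54.62 = $2130.18
Overtime pay: 9 × $54.62 × 2 = $983.16
Gross pay = $2130.18 + $983.16 = $3113.34
Transit benefit: $84.48
Taxable wages = $3113.34 − $84.48 = $3028.86
Federal withholding: $3028.86 × 0.2528 = $765.70
State withholding: $3028.86 × 0.029 = $87.84
Local income tax: $3028.86 × 0.0262 = $79.36
Social Security (OASDI): $3113.34 × 0.06 = $186.80
State disability insurance: $3113.34 × 0.0061 = $18.99
AD&D insurance premium: $145.68
Total deductions = $84.48 + $765.70 + $87.84 + $79.36 + $186.80 + $18.99 + $145.68 = $1368.85
Net pay = $3113.34 − $1368.85 = $1744.49

$1744.49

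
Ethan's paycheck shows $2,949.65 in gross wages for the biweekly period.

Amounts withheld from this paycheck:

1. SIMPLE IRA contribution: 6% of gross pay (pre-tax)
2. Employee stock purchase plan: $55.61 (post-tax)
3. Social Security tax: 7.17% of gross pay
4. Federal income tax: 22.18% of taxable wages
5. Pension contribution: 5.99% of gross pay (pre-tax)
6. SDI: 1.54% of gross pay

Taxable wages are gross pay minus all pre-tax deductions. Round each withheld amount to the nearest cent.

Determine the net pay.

$1,707.68

SIMPLE IRA contribution: $2,949.65 × 0.06 = $176.98
Pension contribution: $2,949.65 × 0.0599 = $176.68
Pre-tax total = $176.98 + $176.68 = $353.66
Taxable wages = $2,949.65 − $353.66 = $2,595.99
Federal income tax: $2,595.99 × 0.2218 = $575.79
SDI: $2,949.65 × 0.0154 = $45.42
Social Security tax: $2,949.65 × 0.0717 = $211.49
Employee stock purchase plan: $55.61
Total deductions = $176.98 + $176.68 + $575.79 + $45.42 + $211.49 + $55.61 = $1,241.97
Net pay = $2,949.65 − $1,241.97 = $1,707.68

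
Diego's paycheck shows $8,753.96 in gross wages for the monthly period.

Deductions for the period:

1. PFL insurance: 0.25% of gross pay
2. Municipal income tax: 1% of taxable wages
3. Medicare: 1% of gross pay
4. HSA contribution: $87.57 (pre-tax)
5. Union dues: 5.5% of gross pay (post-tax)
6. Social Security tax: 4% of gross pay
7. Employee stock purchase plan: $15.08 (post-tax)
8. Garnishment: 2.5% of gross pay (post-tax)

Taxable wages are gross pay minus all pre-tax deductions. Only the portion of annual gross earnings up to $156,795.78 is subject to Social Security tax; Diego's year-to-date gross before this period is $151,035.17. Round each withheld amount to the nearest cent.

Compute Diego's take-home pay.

$7,524.49

HSA contribution: $87.57
Taxable wages = $8,753.96 − $87.57 = $8,666.39
Municipal income tax: $8,666.39 × 0.01 = $86.66
PFL insurance: $8,753.96 × 0.0025 = $21.88
Medicare: $8,753.96 × 0.01 = $87.54
Social Security tax: only $156,795.78 − $151,035.17 = $5,760.61 of this check is subject → $5,760.61 × 0.04 = $230.42
Union dues: $8,753.96 × 0.055 = $481.47
Employee stock purchase plan: $15.08
Garnishment: $8,753.96 × 0.025 = $218.85
Total deductions = $87.57 + $86.66 + $21.88 + $87.54 + $230.42 + $481.47 + $15.08 + $218.85 = $1,229.47
Net pay = $8,753.96 − $1,229.47 = $7,524.49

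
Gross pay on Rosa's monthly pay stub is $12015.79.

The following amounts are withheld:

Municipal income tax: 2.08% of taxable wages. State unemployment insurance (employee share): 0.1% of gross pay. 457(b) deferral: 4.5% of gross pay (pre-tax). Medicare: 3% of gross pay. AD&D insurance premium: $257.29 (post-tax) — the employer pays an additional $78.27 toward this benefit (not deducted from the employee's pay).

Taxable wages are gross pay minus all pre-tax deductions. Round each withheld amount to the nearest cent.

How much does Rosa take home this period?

$10606.62

457(b) deferral: $12015.79 × 0.045 = $540.71
Taxable wages = $12015.79 − $540.71 = $11475.08
Municipal income tax: $11475.08 × 0.0208 = $238.68
State unemployment insurance (employee share): $12015.79 × 0.001 = $12.02
Medicare: $12015.79 × 0.03 = $360.47
AD&D insurance premium: $257.29
(Employer's $78.27 toward AD&D insurance premium is not withheld from the employee.)
Total deductions = $540.71 + $238.68 + $12.02 + $360.47 + $257.29 = $1409.17
Net pay = $12015.79 − $1409.17 = $10606.62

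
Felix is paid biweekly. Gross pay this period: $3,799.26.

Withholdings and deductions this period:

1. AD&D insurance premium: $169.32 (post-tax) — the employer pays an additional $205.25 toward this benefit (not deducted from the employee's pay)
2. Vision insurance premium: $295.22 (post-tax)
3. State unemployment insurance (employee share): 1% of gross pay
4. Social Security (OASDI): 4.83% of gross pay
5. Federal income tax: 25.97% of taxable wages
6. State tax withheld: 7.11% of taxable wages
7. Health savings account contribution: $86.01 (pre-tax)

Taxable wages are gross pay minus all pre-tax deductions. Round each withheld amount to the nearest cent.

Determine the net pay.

$1,798.88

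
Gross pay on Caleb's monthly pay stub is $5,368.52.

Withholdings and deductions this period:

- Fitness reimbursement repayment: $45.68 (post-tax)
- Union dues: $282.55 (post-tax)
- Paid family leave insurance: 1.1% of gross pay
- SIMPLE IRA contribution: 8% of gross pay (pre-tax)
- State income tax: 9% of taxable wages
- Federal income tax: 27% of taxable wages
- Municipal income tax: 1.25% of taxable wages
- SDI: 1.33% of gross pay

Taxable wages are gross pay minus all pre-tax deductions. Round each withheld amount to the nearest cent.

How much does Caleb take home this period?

$2,640.57

SIMPLE IRA contribution: $5,368.52 × 0.08 = $429.48
Taxable wages = $5,368.52 − $429.48 = $4,939.04
State income tax: $4,939.04 × 0.09 = $444.51
Municipal income tax: $4,939.04 × 0.0125 = $61.74
Federal income tax: $4,939.04 × 0.27 = $1,333.54
Paid family leave insurance: $5,368.52 × 0.011 = $59.05
SDI: $5,368.52 × 0.0133 = $71.40
Fitness reimbursement repayment: $45.68
Union dues: $282.55
Total deductions = $429.48 + $444.51 + $61.74 + $1,333.54 + $59.05 + $71.40 + $45.68 + $282.55 = $2,727.95
Net pay = $5,368.52 − $2,727.95 = $2,640.57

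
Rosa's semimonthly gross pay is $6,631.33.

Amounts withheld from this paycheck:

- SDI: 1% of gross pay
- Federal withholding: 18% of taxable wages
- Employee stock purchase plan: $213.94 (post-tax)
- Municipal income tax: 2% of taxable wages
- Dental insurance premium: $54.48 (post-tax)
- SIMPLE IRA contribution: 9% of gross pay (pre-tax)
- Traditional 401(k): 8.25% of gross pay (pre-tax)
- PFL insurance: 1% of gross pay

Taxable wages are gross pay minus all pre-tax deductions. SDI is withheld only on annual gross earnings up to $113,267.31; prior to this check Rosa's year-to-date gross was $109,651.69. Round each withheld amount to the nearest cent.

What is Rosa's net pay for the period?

Traditional 401(k): $6,631.33 × 0.0825 = $547.08
SIMPLE IRA contribution: $6,631.33 × 0.09 = $596.82
Pre-tax total = $547.08 + $596.82 = $1,143.90
Taxable wages = $6,631.33 − $1,143.90 = $5,487.43
Municipal income tax: $5,487.43 × 0.02 = $109.75
Federal withholding: $5,487.43 × 0.18 = $987.74
SDI: only $113,267.31 − $109,651.69 = $3,615.62 of this check is subject → $3,615.62 × 0.01 = $36.16
PFL insurance: $6,631.33 × 0.01 = $66.31
Employee stock purchase plan: $213.94
Dental insurance premium: $54.48
Total deductions = $547.08 + $596.82 + $109.75 + $987.74 + $36.16 + $66.31 + $213.94 + $54.48 = $2,612.28
Net pay = $6,631.33 − $2,612.28 = $4,019.05

$4,019.05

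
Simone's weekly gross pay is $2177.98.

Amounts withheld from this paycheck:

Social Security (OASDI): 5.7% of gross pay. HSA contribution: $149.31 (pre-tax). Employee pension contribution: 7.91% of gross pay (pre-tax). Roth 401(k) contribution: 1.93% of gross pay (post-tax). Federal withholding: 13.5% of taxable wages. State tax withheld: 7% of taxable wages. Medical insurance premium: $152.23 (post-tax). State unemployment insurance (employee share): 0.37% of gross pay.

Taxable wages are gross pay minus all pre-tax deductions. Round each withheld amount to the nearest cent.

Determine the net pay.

$1149.36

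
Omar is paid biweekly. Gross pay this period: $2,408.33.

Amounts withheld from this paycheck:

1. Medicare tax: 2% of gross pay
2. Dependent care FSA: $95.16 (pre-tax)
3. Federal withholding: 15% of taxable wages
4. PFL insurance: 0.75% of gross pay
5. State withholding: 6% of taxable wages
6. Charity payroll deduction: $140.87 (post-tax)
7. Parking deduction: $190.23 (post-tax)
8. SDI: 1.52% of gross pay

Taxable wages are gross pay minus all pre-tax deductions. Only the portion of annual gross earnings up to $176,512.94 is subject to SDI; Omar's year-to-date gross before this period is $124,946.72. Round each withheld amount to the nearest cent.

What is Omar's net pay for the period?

$1,393.46

Dependent care FSA: $95.16
Taxable wages = $2,408.33 − $95.16 = $2,313.17
State withholding: $2,313.17 × 0.06 = $138.79
Federal withholding: $2,313.17 × 0.15 = $346.98
PFL insurance: $2,408.33 × 0.0075 = $18.06
Medicare tax: $2,408.33 × 0.02 = $48.17
SDI: cap not yet reached, full $2,408.33 is subject → $2,408.33 × 0.0152 = $36.61
Charity payroll deduction: $140.87
Parking deduction: $190.23
Total deductions = $95.16 + $138.79 + $346.98 + $18.06 + $48.17 + $36.61 + $140.87 + $190.23 = $1,014.87
Net pay = $2,408.33 − $1,014.87 = $1,393.46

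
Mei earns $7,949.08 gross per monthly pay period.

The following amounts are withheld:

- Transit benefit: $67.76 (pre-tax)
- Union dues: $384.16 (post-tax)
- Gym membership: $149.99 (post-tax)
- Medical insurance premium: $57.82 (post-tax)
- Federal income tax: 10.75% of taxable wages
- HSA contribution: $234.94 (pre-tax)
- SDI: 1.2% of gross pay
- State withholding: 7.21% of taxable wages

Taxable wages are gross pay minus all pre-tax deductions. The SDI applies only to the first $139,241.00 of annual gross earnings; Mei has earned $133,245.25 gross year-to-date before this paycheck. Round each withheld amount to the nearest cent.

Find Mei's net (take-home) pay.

$5,609.17

Transit benefit: $67.76
HSA contribution: $234.94
Pre-tax total = $67.76 + $234.94 = $302.70
Taxable wages = $7,949.08 − $302.70 = $7,646.38
Federal income tax: $7,646.38 × 0.1075 = $821.99
State withholding: $7,646.38 × 0.0721 = $551.30
SDI: only $139,241.00 − $133,245.25 = $5,995.75 of this check is subject → $5,995.75 × 0.012 = $71.95
Medical insurance premium: $57.82
Union dues: $384.16
Gym membership: $149.99
Total deductions = $67.76 + $234.94 + $821.99 + $551.30 + $71.95 + $57.82 + $384.16 + $149.99 = $2,339.91
Net pay = $7,949.08 − $2,339.91 = $5,609.17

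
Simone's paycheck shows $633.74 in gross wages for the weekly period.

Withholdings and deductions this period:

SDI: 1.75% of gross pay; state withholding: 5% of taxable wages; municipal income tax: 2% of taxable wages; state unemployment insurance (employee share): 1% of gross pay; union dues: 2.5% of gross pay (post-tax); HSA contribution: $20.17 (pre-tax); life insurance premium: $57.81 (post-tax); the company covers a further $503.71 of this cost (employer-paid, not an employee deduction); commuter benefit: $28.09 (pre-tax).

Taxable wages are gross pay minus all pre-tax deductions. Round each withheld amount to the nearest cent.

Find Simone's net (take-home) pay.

Commuter benefit: $28.09
HSA contribution: $20.17
Pre-tax total = $28.09 + $20.17 = $48.26
Taxable wages = $633.74 − $48.26 = $585.48
Municipal income tax: $585.48 × 0.02 = $11.71
State withholding: $585.48 × 0.05 = $29.27
State unemployment insurance (employee share): $633.74 × 0.01 = $6.34
SDI: $633.74 × 0.0175 = $11.09
Life insurance premium: $57.81
Union dues: $633.74 × 0.025 = $15.84
(Employer's $503.71 toward life insurance premium is not withheld from the employee.)
Total deductions = $28.09 + $20.17 + $11.71 + $29.27 + $6.34 + $11.09 + $57.81 + $15.84 = $180.32
Net pay = $633.74 − $180.32 = $453.42

$453.42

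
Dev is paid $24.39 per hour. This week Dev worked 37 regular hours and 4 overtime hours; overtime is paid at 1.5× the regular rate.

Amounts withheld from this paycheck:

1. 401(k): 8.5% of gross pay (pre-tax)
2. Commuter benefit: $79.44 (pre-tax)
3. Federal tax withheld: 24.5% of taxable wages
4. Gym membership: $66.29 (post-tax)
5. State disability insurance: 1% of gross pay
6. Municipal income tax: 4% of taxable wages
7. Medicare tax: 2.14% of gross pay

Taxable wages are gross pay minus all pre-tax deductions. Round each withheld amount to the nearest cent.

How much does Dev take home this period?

$530.11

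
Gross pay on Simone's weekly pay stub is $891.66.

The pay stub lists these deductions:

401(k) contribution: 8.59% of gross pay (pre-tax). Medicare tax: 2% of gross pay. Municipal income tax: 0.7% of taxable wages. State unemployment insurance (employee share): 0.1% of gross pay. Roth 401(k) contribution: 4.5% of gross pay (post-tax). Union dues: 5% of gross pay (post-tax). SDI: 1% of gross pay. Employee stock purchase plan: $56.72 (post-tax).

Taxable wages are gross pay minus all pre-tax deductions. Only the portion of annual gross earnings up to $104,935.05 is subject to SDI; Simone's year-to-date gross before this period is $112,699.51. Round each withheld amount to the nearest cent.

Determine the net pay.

401(k) contribution: $891.66 × 0.0859 = $76.59
Taxable wages = $891.66 − $76.59 = $815.07
Municipal income tax: $815.07 × 0.007 = $5.71
Medicare tax: $891.66 × 0.02 = $17.83
State unemployment insurance (employee share): $891.66 × 0.001 = $0.89
SDI: annual cap $104,935.05 already reached (YTD $112,699.51), so $0.00
Employee stock purchase plan: $56.72
Roth 401(k) contribution: $891.66 × 0.045 = $40.12
Union dues: $891.66 × 0.05 = $44.58
Total deductions = $76.59 + $5.71 + $17.83 + $0.89 + $0.00 + $56.72 + $40.12 + $44.58 = $242.44
Net pay = $891.66 − $242.44 = $649.22

$649.22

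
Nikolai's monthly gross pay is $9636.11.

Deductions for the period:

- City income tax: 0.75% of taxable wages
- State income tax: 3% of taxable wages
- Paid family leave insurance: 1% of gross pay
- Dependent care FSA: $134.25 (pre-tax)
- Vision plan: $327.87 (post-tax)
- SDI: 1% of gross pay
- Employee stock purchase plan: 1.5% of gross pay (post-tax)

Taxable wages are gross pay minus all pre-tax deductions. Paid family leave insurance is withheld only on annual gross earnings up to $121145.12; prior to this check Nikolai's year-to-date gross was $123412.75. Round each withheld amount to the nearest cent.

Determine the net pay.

$8576.77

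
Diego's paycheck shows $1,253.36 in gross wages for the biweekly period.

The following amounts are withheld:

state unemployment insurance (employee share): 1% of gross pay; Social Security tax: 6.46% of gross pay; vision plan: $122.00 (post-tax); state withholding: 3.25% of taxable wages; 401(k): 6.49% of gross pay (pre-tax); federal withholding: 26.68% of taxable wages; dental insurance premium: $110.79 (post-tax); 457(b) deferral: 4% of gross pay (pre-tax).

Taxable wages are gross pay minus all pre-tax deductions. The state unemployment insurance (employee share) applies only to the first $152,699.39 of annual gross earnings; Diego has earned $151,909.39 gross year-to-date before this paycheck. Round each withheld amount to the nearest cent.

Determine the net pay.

$464.45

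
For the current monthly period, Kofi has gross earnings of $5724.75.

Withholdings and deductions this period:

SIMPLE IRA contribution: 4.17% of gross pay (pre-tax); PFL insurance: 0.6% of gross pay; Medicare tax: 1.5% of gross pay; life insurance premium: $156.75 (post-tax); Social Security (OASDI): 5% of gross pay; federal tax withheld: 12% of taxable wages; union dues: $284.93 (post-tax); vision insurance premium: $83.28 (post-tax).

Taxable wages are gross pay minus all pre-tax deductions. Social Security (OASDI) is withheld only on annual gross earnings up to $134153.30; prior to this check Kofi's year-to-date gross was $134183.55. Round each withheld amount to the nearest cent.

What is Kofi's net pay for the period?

SIMPLE IRA contribution: $5724.75 × 0.0417 = $238.72
Taxable wages = $5724.75 − $238.72 = $5486.03
Federal tax withheld: $5486.03 × 0.12 = $658.32
PFL insurance: $5724.75 × 0.006 = $34.35
Medicare tax: $5724.75 × 0.015 = $85.87
Social Security (OASDI): annual cap $134153.30 already reached (YTD $134183.55), so $0.00
Life insurance premium: $156.75
Vision insurance premium: $83.28
Union dues: $284.93
Total deductions = $238.72 + $658.32 + $34.35 + $85.87 + $0.00 + $156.75 + $83.28 + $284.93 = $1542.22
Net pay = $5724.75 − $1542.22 = $4182.53

$4182.53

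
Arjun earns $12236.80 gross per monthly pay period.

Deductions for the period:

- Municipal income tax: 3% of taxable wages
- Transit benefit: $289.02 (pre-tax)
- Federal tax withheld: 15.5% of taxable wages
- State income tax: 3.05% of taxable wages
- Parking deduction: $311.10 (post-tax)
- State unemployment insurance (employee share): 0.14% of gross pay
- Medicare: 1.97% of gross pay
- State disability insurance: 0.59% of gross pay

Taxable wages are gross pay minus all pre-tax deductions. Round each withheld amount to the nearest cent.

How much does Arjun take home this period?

$8731.54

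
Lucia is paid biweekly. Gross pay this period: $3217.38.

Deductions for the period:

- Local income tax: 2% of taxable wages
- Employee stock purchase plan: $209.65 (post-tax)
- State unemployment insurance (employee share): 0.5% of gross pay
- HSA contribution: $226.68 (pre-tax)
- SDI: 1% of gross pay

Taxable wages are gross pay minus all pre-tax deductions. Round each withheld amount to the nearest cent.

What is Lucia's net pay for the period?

HSA contribution: $226.68
Taxable wages = $3217.38 − $226.68 = $2990.70
Local income tax: $2990.70 × 0.02 = $59.81
SDI: $3217.38 × 0.01 = $32.17
State unemployment insurance (employee share): $3217.38 × 0.005 = $16.09
Employee stock purchase plan: $209.65
Total deductions = $226.68 + $59.81 + $32.17 + $16.09 + $209.65 = $544.40
Net pay = $3217.38 − $544.40 = $2672.98

$2672.98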